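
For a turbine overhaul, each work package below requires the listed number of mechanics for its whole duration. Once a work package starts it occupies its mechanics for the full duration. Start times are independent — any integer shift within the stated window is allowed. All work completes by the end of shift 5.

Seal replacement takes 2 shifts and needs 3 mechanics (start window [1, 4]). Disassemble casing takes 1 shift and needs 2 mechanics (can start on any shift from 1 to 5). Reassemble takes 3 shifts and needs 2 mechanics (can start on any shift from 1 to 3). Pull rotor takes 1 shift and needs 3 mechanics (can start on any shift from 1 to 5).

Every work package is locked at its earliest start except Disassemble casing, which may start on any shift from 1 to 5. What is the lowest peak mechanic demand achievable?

Disassemble casing@1: s1:10  s2:5  s3:2  s4:0  s5:0 → peak 10
Disassemble casing@2: s1:8  s2:7  s3:2  s4:0  s5:0 → peak 8
Disassemble casing@3: s1:8  s2:5  s3:4  s4:0  s5:0 → peak 8
Disassemble casing@4: s1:8  s2:5  s3:2  s4:2  s5:0 → peak 8
Disassemble casing@5: s1:8  s2:5  s3:2  s4:0  s5:2 → peak 8
Best is Disassemble casing@2, peak 8.

8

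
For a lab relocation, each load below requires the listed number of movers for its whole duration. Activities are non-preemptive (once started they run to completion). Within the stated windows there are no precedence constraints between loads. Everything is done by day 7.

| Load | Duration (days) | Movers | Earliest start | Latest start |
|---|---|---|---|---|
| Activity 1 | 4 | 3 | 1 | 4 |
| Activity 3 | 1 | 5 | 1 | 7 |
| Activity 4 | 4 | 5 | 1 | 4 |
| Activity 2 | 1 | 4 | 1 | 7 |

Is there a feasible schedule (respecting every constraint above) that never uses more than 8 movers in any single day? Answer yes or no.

yes

Schedule Activity 1@1, Activity 3@1, Activity 4@2, Activity 2@6: d1:8  d2:8  d3:8  d4:8  d5:5  d6:4  d7:0 — peak 8 ≤ 8.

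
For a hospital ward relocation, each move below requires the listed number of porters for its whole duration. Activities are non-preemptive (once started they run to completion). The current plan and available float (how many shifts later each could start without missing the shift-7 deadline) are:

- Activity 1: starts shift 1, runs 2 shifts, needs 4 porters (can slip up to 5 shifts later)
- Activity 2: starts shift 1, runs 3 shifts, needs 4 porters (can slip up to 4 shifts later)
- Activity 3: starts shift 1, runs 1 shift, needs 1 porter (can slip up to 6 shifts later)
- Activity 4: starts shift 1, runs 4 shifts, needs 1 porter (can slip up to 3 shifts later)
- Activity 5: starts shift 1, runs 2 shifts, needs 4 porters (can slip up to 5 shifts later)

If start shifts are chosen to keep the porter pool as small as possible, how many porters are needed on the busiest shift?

5

Early-start (Activity 1@1, Activity 2@1, Activity 3@1, Activity 4@1, Activity 5@1) gives peak 14: s1:14  s2:13  s3:5  s4:1  s5:0  s6:0  s7:0.
Shift Activity 2→3, Activity 4→2, Activity 5→6.
Schedule Activity 1@1, Activity 2@3, Activity 3@1, Activity 4@2, Activity 5@6: s1:5  s2:5  s3:5  s4:5  s5:5  s6:4  s7:4 — peak 5.
Total porter-shifts = 33 over 7 shifts ⇒ peak ≥ ⌈33/7⌉ = 5, so 5 is optimal.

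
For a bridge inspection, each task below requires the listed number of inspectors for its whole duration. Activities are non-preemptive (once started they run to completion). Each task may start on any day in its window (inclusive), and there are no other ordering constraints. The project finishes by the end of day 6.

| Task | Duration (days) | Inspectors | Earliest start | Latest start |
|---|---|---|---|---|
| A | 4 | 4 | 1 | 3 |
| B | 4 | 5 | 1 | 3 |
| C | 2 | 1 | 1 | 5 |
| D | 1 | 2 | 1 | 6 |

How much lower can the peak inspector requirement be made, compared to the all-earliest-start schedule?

Early-start peak: d1:12  d2:10  d3:9  d4:9  d5:0  d6:0 ⇒ 12.
Leveled (A@1, B@1, C@5, D@5): d1:9  d2:9  d3:9  d4:9  d5:3  d6:1 ⇒ 9.
Reduction 12 − 9 = 3.

3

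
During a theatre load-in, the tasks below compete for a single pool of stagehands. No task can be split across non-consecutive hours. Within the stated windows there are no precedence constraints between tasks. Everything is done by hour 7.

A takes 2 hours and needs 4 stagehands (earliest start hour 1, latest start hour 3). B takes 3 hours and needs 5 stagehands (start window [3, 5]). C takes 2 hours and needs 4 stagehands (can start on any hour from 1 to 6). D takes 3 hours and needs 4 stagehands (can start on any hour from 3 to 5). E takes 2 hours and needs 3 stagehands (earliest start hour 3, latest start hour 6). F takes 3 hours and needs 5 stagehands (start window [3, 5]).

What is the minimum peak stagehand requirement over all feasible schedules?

Early-start (A@1, B@3, C@1, D@3, E@3, F@3) gives peak 17: h1:8  h2:8  h3:17  h4:17  h5:14  h6:0  h7:0.
Shift F→5.
Schedule A@1, B@3, C@1, D@3, E@3, F@5: h1:8  h2:8  h3:12  h4:12  h5:14  h6:5  h7:5 — peak 14.

14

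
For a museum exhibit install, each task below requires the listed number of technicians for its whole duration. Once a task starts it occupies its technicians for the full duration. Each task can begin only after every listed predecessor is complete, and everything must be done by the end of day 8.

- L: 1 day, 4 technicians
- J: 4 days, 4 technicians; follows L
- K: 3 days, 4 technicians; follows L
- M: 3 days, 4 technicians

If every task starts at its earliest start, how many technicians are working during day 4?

8

At early start, day 4 has: J, K.
Demand: 4 + 4 = 8.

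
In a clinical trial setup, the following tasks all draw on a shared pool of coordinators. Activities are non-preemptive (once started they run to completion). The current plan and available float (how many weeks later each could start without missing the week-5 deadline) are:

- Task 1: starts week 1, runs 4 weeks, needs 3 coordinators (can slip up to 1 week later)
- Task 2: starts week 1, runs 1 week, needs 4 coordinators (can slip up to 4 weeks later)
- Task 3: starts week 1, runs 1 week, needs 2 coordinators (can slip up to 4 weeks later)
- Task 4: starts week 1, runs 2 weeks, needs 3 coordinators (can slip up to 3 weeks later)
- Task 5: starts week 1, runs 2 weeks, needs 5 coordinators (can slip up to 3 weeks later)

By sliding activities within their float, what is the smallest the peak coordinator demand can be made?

8

Early-start (Task 1@1, Task 2@1, Task 3@1, Task 4@1, Task 5@1) gives peak 17: w1:17  w2:11  w3:3  w4:3  w5:0.
Shift Task 3→2, Task 4→2, Task 5→4.
Schedule Task 1@1, Task 2@1, Task 3@2, Task 4@2, Task 5@4: w1:7  w2:8  w3:6  w4:8  w5:5 — peak 8.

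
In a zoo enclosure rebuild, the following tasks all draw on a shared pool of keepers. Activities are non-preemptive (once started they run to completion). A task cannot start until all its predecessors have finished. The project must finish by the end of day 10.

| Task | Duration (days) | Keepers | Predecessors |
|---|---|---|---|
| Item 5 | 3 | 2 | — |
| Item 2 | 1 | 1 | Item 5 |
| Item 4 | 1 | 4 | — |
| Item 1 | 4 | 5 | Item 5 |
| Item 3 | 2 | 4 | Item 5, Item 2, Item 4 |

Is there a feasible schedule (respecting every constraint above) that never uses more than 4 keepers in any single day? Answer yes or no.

no

The minimum achievable peak is 5; 4 < 5, so no feasible schedule stays within the cap.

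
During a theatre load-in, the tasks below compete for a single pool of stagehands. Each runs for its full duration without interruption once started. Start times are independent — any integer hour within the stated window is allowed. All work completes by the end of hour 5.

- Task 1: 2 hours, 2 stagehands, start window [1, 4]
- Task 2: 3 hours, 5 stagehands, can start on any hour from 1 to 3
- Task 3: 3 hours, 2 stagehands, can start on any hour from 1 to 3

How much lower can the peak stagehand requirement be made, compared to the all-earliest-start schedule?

2

Early-start peak: h1:9  h2:9  h3:7  h4:0  h5:0 ⇒ 9.
Leveled (Task 1@1, Task 2@1, Task 3@3): h1:7  h2:7  h3:7  h4:2  h5:2 ⇒ 7.
Reduction 9 − 7 = 2.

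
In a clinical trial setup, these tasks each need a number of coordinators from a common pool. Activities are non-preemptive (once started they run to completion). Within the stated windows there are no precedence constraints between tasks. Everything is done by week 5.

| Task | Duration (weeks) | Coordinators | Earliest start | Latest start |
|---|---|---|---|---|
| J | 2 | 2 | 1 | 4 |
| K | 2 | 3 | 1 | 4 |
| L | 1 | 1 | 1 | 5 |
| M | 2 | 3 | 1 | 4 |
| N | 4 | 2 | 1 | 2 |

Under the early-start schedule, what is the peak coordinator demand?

Early-start schedule: J@1, K@1, L@1, M@1, N@1.
Load per week: week 1: 11, week 2: 10, week 3: 2, week 4: 2, week 5: 0.
Peak is 11.

11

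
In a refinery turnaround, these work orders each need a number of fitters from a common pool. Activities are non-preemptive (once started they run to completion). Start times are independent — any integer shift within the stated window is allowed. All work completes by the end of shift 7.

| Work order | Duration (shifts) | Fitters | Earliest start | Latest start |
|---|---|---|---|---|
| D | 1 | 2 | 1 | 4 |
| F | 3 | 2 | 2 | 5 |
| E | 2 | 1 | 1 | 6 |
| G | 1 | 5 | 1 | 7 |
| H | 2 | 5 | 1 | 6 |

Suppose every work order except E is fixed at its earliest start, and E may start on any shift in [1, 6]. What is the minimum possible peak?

12

E@1: s1:13  s2:8  s3:2  s4:2  s5:0  s6:0  s7:0 → peak 13
E@2: s1:12  s2:8  s3:3  s4:2  s5:0  s6:0  s7:0 → peak 12
E@3: s1:12  s2:7  s3:3  s4:3  s5:0  s6:0  s7:0 → peak 12
E@4: s1:12  s2:7  s3:2  s4:3  s5:1  s6:0  s7:0 → peak 12
E@5: s1:12  s2:7  s3:2  s4:2  s5:1  s6:1  s7:0 → peak 12
E@6: s1:12  s2:7  s3:2  s4:2  s5:0  s6:1  s7:1 → peak 12
Best is E@2, peak 12.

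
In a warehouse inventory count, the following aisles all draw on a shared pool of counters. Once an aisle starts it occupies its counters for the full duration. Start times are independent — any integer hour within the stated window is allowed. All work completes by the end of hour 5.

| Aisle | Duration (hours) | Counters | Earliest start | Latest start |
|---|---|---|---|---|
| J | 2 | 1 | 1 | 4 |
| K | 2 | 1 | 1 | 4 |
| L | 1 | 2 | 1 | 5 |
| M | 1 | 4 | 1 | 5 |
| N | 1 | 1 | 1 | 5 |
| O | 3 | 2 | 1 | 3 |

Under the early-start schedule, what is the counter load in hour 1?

11

At early start, hour 1 has: J, K, L, M, N, O.
Demand: 1 + 1 + 2 + 4 + 1 + 2 = 11.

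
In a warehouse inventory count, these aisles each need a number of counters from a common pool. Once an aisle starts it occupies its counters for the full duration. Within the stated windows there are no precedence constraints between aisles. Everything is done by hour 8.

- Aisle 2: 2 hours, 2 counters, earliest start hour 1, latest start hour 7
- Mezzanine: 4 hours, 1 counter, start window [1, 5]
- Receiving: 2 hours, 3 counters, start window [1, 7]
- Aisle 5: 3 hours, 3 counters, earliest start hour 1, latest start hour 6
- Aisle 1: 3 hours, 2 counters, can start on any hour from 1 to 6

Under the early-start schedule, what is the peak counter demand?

11

Early-start schedule: Aisle 2@1, Mezzanine@1, Receiving@1, Aisle 5@1, Aisle 1@1.
Load per hour: hour 1: 11, hour 2: 11, hour 3: 6, hour 4: 1, hour 5: 0, hour 6: 0, hour 7: 0, hour 8: 0.
Peak is 11.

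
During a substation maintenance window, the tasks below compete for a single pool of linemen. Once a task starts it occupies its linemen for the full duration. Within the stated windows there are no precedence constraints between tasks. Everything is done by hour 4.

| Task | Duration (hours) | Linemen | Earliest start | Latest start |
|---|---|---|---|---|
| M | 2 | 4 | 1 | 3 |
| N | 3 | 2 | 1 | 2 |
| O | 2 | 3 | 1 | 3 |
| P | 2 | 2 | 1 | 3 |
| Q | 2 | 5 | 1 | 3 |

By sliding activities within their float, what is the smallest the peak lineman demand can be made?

9

Early-start (M@1, N@1, O@1, P@1, Q@1) gives peak 16: h1:16  h2:16  h3:2  h4:0.
Shift P→3, Q→3.
Schedule M@1, N@1, O@1, P@3, Q@3: h1:9  h2:9  h3:9  h4:7 — peak 9.
Total lineman-hours = 34 over 4 hours ⇒ peak ≥ ⌈34/4⌉ = 9, so 9 is optimal.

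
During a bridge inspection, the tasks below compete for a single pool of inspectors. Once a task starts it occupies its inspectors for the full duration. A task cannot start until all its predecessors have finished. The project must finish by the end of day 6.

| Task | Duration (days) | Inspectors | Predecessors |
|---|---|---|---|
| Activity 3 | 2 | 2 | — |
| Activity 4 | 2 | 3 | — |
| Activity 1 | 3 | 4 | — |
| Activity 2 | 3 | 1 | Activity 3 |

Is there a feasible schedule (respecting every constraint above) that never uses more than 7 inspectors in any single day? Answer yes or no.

yes

Schedule Activity 3@1, Activity 4@1, Activity 1@3, Activity 2@3: d1:5  d2:5  d3:5  d4:5  d5:5  d6:0 — peak 5 ≤ 7.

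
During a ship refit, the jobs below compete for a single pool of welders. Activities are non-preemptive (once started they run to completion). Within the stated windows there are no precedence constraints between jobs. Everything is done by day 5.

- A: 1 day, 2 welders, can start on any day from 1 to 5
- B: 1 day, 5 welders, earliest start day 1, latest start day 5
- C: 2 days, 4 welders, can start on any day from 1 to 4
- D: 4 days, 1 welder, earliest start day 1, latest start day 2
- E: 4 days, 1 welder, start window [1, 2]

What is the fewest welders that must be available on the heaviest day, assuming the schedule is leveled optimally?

Early-start (A@1, B@1, C@1, D@1, E@1) gives peak 13: d1:13  d2:6  d3:2  d4:2  d5:0.
Shift B→5, C→2.
Schedule A@1, B@5, C@2, D@1, E@1: d1:4  d2:6  d3:6  d4:2  d5:5 — peak 6.

6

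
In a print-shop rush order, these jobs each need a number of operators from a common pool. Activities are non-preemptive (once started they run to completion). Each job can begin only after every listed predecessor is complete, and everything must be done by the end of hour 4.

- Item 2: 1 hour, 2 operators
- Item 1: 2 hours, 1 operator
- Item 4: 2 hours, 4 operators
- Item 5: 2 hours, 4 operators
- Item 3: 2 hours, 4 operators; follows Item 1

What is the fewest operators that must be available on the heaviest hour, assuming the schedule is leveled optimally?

Early-start (Item 2@1, Item 1@1, Item 4@1, Item 5@1, Item 3@3) gives peak 11: h1:11  h2:9  h3:4  h4:4.
Shift Item 5→3.
Schedule Item 2@1, Item 1@1, Item 4@1, Item 5@3, Item 3@3: h1:7  h2:5  h3:8  h4:8 — peak 8.

8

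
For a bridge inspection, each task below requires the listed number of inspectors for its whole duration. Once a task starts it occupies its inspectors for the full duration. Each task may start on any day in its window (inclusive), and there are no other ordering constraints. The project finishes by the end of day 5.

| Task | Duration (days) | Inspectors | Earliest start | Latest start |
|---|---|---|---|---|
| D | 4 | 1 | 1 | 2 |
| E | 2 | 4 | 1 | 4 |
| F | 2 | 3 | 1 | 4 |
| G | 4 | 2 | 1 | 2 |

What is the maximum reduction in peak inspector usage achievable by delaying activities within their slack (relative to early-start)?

Early-start peak: d1:10  d2:10  d3:3  d4:3  d5:0 ⇒ 10.
Leveled (D@1, E@1, F@3, G@1): d1:7  d2:7  d3:6  d4:6  d5:0 ⇒ 7.
Reduction 10 − 7 = 3.

3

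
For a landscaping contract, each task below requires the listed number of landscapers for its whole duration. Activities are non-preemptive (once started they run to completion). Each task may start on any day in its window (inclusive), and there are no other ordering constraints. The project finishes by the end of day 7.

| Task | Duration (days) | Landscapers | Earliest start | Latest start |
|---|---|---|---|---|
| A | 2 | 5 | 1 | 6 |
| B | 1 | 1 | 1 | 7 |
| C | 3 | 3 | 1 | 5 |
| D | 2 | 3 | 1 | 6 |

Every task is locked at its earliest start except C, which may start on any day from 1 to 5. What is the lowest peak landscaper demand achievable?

9

C@1: d1:12  d2:11  d3:3  d4:0  d5:0  d6:0  d7:0 → peak 12
C@2: d1:9  d2:11  d3:3  d4:3  d5:0  d6:0  d7:0 → peak 11
C@3: d1:9  d2:8  d3:3  d4:3  d5:3  d6:0  d7:0 → peak 9
C@4: d1:9  d2:8  d3:0  d4:3  d5:3  d6:3  d7:0 → peak 9
C@5: d1:9  d2:8  d3:0  d4:0  d5:3  d6:3  d7:3 → peak 9
Best is C@3, peak 9.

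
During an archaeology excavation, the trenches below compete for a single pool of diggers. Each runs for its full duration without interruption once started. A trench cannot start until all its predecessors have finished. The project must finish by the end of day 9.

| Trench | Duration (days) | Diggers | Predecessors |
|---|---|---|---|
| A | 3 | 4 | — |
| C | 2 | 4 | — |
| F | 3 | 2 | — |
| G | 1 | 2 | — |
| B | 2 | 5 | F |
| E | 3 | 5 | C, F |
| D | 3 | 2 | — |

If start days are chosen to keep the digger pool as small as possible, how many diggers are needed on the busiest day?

9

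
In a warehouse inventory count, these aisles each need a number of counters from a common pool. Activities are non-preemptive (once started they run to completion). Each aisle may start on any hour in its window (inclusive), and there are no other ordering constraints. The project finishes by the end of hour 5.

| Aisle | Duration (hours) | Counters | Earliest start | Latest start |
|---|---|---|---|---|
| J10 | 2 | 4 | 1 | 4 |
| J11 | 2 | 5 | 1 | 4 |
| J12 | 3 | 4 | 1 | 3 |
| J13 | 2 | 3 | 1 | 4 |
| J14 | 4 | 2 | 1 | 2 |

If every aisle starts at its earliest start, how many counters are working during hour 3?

At early start, hour 3 has: J12, J14.
Demand: 4 + 2 = 6.

6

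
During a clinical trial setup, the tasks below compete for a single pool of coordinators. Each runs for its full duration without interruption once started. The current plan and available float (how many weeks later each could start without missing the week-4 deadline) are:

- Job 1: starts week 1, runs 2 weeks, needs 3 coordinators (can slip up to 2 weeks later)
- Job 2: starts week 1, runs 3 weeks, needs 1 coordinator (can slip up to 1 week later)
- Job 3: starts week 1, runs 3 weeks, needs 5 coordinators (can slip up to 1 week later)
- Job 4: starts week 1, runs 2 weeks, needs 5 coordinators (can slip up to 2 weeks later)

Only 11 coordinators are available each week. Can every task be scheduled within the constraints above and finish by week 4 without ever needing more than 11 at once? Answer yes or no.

Schedule Job 1@1, Job 2@1, Job 3@1, Job 4@3: w1:9  w2:9  w3:11  w4:5 — peak 11 ≤ 11.

yes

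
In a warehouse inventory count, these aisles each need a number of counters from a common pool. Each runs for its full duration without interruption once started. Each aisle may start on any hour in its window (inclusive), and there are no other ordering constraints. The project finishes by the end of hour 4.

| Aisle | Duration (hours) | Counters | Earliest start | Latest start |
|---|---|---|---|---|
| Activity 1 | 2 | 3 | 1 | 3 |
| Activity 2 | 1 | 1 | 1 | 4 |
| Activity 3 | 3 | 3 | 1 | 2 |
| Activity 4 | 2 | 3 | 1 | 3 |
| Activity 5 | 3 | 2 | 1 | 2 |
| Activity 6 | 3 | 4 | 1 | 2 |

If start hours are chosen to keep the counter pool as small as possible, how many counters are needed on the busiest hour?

12

Early-start (Activity 1@1, Activity 2@1, Activity 3@1, Activity 4@1, Activity 5@1, Activity 6@1) gives peak 16: h1:16  h2:15  h3:9  h4:0.
Shift Activity 4→3, Activity 6→2.
Schedule Activity 1@1, Activity 2@1, Activity 3@1, Activity 4@3, Activity 5@1, Activity 6@2: h1:9  h2:12  h3:12  h4:7 — peak 12.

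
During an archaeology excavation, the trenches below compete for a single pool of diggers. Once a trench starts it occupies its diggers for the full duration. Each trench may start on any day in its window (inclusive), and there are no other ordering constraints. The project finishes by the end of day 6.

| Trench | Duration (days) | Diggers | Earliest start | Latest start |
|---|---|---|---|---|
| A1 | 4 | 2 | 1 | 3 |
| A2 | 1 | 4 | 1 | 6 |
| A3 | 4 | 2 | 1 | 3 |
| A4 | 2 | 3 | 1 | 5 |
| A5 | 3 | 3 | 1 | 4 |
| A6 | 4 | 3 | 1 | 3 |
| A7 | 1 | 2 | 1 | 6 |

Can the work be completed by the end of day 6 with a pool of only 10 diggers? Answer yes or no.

yes

Schedule A1@1, A2@1, A3@1, A4@2, A5@4, A6@2, A7@1: d1:10  d2:10  d3:10  d4:10  d5:6  d6:3 — peak 10 ≤ 10.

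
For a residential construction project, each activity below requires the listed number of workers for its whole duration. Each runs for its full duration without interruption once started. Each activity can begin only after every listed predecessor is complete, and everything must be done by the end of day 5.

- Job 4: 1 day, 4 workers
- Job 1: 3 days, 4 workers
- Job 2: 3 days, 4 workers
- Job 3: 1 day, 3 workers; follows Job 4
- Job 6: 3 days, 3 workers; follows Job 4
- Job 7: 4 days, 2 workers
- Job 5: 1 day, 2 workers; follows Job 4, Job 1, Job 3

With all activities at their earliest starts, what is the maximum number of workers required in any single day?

Early-start schedule: Job 4@1, Job 1@1, Job 2@1, Job 3@2, Job 6@2, Job 7@1, Job 5@4.
Load per day: day 1: 14, day 2: 16, day 3: 13, day 4: 7, day 5: 0.
Peak is 16.

16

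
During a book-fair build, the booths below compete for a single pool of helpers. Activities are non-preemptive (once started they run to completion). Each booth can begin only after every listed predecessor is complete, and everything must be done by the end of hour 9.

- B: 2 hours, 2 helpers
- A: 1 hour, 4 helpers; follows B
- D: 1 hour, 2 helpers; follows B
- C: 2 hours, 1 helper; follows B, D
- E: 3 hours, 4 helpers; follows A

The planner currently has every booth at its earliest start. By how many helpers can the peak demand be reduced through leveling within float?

2

Early-start peak: h1:2  h2:2  h3:6  h4:5  h5:5  h6:4  h7:0  h8:0  h9:0 ⇒ 6.
Leveled (B@1, A@3, D@4, C@5, E@7): h1:2  h2:2  h3:4  h4:2  h5:1  h6:1  h7:4  h8:4  h9:4 ⇒ 4.
Reduction 6 − 4 = 2.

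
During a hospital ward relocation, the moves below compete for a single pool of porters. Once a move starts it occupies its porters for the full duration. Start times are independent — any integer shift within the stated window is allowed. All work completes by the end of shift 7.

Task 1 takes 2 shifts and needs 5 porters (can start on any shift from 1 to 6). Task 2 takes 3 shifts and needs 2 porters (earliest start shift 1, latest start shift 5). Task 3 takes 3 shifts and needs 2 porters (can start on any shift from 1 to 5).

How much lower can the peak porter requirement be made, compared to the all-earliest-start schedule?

Early-start peak: s1:9  s2:9  s3:4  s4:0  s5:0  s6:0  s7:0 ⇒ 9.
Leveled (Task 1@1, Task 2@3, Task 3@3): s1:5  s2:5  s3:4  s4:4  s5:4  s6:0  s7:0 ⇒ 5.
Reduction 9 − 5 = 4.

4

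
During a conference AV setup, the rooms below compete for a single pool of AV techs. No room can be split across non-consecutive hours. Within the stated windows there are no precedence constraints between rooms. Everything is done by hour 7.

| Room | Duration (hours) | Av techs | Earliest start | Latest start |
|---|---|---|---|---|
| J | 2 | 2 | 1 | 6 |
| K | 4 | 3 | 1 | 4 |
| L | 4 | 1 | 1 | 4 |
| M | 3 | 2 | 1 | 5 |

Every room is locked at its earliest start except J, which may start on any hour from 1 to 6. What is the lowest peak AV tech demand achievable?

J@1: h1:8  h2:8  h3:6  h4:4  h5:0  h6:0  h7:0 → peak 8
J@2: h1:6  h2:8  h3:8  h4:4  h5:0  h6:0  h7:0 → peak 8
J@3: h1:6  h2:6  h3:8  h4:6  h5:0  h6:0  h7:0 → peak 8
J@4: h1:6  h2:6  h3:6  h4:6  h5:2  h6:0  h7:0 → peak 6
J@5: h1:6  h2:6  h3:6  h4:4  h5:2  h6:2  h7:0 → peak 6
J@6: h1:6  h2:6  h3:6  h4:4  h5:0  h6:2  h7:2 → peak 6
Best is J@4, peak 6.

6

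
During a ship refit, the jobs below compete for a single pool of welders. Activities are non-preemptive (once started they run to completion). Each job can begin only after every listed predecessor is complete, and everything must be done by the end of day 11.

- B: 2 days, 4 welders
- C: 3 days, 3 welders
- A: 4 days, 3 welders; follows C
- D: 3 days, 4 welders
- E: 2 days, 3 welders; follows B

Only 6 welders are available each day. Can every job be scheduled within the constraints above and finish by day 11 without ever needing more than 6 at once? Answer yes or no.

no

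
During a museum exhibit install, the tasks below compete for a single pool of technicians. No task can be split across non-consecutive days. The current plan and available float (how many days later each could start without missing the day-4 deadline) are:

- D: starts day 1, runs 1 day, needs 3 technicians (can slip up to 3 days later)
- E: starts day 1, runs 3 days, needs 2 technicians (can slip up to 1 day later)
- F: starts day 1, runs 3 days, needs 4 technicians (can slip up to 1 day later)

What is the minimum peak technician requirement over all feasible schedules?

6

Early-start (D@1, E@1, F@1) gives peak 9: d1:9  d2:6  d3:6  d4:0.
Shift F→2.
Schedule D@1, E@1, F@2: d1:5  d2:6  d3:6  d4:4 — peak 6.
Total technician-days = 21 over 4 days ⇒ peak ≥ ⌈21/4⌉ = 6, so 6 is optimal.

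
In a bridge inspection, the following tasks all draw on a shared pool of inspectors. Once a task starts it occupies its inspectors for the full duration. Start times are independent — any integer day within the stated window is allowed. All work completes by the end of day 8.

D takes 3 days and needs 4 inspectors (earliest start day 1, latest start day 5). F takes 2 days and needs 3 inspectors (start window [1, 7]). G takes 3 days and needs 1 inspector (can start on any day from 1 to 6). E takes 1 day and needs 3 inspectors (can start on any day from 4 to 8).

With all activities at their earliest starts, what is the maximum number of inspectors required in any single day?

8

Early-start schedule: D@1, F@1, G@1, E@4.
Load per day: day 1: 8, day 2: 8, day 3: 5, day 4: 3, day 5: 0, day 6: 0, day 7: 0, day 8: 0.
Peak is 8.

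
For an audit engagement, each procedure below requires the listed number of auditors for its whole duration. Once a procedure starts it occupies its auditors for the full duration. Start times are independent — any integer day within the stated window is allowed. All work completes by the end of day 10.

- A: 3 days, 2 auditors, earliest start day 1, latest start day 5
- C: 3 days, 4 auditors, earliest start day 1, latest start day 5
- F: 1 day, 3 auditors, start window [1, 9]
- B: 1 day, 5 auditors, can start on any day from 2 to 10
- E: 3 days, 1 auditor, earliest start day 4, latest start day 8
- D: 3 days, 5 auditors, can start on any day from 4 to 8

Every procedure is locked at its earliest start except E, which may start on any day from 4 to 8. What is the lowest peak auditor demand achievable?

11

E@4: d1:9  d2:11  d3:6  d4:6  d5:6  d6:6  d7:0  d8:0  d9:0  d10:0 → peak 11
E@5: d1:9  d2:11  d3:6  d4:5  d5:6  d6:6  d7:1  d8:0  d9:0  d10:0 → peak 11
E@6: d1:9  d2:11  d3:6  d4:5  d5:5  d6:6  d7:1  d8:1  d9:0  d10:0 → peak 11
E@7: d1:9  d2:11  d3:6  d4:5  d5:5  d6:5  d7:1  d8:1  d9:1  d10:0 → peak 11
E@8: d1:9  d2:11  d3:6  d4:5  d5:5  d6:5  d7:0  d8:1  d9:1  d10:1 → peak 11
Best is E@4, peak 11.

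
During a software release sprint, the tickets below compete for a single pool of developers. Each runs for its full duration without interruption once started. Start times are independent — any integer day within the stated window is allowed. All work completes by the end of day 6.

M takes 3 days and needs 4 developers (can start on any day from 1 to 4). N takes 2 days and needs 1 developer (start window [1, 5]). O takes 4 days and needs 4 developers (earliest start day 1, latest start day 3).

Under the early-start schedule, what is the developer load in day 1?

At early start, day 1 has: M, N, O.
Demand: 4 + 1 + 4 = 9.

9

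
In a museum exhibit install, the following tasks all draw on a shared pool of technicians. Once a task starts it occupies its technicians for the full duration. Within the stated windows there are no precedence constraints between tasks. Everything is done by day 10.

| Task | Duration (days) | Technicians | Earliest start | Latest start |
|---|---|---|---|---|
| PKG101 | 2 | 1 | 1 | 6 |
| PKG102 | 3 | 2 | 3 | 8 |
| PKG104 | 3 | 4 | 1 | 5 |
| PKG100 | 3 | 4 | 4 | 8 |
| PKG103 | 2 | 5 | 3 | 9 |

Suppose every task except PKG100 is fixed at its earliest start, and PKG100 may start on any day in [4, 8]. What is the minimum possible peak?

11

PKG100@4: d1:5  d2:5  d3:11  d4:11  d5:6  d6:4  d7:0  d8:0  d9:0  d10:0 → peak 11
PKG100@5: d1:5  d2:5  d3:11  d4:7  d5:6  d6:4  d7:4  d8:0  d9:0  d10:0 → peak 11
PKG100@6: d1:5  d2:5  d3:11  d4:7  d5:2  d6:4  d7:4  d8:4  d9:0  d10:0 → peak 11
PKG100@7: d1:5  d2:5  d3:11  d4:7  d5:2  d6:0  d7:4  d8:4  d9:4  d10:0 → peak 11
PKG100@8: d1:5  d2:5  d3:11  d4:7  d5:2  d6:0  d7:0  d8:4  d9:4  d10:4 → peak 11
Best is PKG100@4, peak 11.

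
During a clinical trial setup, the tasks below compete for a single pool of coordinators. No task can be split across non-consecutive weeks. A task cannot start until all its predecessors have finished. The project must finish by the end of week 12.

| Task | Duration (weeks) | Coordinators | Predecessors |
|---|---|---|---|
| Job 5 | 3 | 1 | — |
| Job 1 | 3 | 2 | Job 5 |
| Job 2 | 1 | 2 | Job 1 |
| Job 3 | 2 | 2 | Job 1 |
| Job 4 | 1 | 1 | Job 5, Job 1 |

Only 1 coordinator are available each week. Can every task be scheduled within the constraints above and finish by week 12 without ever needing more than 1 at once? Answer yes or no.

Total coordinator-weeks = 16; over 12 weeks the average is 16/12 > 1, so some week must exceed 1.

no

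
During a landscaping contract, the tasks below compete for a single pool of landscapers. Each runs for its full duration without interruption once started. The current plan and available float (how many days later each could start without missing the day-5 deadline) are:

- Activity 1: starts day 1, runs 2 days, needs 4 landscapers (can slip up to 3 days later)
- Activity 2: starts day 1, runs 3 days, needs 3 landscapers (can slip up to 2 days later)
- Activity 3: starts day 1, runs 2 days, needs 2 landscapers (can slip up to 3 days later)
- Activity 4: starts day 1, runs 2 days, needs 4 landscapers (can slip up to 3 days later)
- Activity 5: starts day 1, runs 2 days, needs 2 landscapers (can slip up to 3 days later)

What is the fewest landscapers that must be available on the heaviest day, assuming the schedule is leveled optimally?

Early-start (Activity 1@1, Activity 2@1, Activity 3@1, Activity 4@1, Activity 5@1) gives peak 15: d1:15  d2:15  d3:3  d4:0  d5:0.
Shift Activity 3→3, Activity 4→4, Activity 5→3.
Schedule Activity 1@1, Activity 2@1, Activity 3@3, Activity 4@4, Activity 5@3: d1:7  d2:7  d3:7  d4:8  d5:4 — peak 8.

8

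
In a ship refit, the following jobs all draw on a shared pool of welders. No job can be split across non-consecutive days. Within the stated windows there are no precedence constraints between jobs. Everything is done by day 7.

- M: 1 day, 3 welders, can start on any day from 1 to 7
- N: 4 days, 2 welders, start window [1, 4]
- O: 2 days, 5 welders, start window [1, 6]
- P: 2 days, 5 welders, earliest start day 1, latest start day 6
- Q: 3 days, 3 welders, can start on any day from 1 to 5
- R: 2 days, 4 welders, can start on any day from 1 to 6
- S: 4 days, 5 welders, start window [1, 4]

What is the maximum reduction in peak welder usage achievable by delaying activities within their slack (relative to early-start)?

Early-start peak: d1:27  d2:24  d3:10  d4:7  d5:0  d6:0  d7:0 ⇒ 27.
Leveled (M@1, N@1, O@1, P@6, Q@3, R@2, S@4): d1:10  d2:11  d3:9  d4:10  d5:8  d6:10  d7:10 ⇒ 11.
Reduction 27 − 11 = 16.

16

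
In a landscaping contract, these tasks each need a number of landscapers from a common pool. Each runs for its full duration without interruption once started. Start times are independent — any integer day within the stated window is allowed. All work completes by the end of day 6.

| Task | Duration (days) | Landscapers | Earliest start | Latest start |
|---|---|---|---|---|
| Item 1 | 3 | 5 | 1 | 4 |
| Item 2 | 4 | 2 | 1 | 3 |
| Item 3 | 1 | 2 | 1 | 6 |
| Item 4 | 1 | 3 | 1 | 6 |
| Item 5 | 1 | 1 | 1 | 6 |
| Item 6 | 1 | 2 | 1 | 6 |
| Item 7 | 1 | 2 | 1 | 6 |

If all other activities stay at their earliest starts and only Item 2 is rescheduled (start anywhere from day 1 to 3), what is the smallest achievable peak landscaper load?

Item 2@1: d1:17  d2:7  d3:7  d4:2  d5:0  d6:0 → peak 17
Item 2@2: d1:15  d2:7  d3:7  d4:2  d5:2  d6:0 → peak 15
Item 2@3: d1:15  d2:5  d3:7  d4:2  d5:2  d6:2 → peak 15
Best is Item 2@2, peak 15.

15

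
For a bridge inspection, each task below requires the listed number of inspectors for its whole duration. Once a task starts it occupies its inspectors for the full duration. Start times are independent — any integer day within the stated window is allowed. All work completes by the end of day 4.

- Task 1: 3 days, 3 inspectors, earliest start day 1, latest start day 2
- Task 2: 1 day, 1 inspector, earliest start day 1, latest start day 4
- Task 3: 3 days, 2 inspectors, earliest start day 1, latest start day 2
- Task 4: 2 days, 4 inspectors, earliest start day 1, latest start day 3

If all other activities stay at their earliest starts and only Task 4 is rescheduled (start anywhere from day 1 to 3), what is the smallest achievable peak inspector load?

Task 4@1: d1:10  d2:9  d3:5  d4:0 → peak 10
Task 4@2: d1:6  d2:9  d3:9  d4:0 → peak 9
Task 4@3: d1:6  d2:5  d3:9  d4:4 → peak 9
Best is Task 4@2, peak 9.

9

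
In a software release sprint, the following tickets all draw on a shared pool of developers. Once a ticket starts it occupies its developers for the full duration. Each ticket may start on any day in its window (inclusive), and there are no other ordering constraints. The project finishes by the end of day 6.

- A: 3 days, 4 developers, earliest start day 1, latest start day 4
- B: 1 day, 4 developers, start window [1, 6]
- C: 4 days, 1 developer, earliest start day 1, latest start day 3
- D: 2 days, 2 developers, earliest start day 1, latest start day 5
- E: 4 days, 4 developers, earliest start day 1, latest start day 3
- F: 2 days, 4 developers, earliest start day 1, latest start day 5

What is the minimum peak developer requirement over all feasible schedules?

Early-start (A@1, B@1, C@1, D@1, E@1, F@1) gives peak 19: d1:19  d2:15  d3:9  d4:5  d5:0  d6:0.
Shift B→4, E→3, F→5.
Schedule A@1, B@4, C@1, D@1, E@3, F@5: d1:7  d2:7  d3:9  d4:9  d5:8  d6:8 — peak 9.

9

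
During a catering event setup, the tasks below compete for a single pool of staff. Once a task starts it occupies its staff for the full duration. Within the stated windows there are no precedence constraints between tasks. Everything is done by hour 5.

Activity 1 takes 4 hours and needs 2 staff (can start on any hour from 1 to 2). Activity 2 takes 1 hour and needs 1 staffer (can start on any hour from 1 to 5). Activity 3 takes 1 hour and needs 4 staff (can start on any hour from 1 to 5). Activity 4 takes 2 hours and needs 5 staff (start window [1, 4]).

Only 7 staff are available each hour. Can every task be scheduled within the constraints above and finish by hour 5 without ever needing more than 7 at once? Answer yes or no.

yes

Schedule Activity 1@1, Activity 2@1, Activity 3@1, Activity 4@2: h1:7  h2:7  h3:7  h4:2  h5:0 — peak 7 ≤ 7.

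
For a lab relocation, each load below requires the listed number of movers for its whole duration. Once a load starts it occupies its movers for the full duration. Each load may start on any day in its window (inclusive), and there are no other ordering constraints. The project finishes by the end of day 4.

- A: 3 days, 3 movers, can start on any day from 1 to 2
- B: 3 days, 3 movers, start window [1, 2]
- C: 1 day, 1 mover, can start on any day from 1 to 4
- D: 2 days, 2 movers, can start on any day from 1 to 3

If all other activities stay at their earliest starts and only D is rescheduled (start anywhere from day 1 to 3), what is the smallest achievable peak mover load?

D@1: d1:9  d2:8  d3:6  d4:0 → peak 9
D@2: d1:7  d2:8  d3:8  d4:0 → peak 8
D@3: d1:7  d2:6  d3:8  d4:2 → peak 8
Best is D@2, peak 8.

8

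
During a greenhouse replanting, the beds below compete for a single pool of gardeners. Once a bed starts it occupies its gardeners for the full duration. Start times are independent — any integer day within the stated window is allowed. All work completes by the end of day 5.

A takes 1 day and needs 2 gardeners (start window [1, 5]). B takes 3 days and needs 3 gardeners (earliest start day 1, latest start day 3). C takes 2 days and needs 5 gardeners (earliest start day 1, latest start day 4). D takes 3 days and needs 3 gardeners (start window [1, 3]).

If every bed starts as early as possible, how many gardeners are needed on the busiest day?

Early-start schedule: A@1, B@1, C@1, D@1.
Load per day: day 1: 13, day 2: 11, day 3: 6, day 4: 0, day 5: 0.
Peak is 13.

13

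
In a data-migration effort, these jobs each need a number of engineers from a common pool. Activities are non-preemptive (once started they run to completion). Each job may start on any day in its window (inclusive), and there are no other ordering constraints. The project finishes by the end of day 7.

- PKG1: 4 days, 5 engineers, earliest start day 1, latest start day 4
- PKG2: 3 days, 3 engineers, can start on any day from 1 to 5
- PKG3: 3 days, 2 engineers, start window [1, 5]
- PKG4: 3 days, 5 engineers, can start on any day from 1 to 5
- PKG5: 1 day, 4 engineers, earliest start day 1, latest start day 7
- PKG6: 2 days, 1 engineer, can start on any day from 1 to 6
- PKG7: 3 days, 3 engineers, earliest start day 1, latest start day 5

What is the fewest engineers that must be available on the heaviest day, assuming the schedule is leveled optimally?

Early-start (PKG1@1, PKG2@1, PKG3@1, PKG4@1, PKG5@1, PKG6@1, PKG7@1) gives peak 23: d1:23  d2:19  d3:18  d4:5  d5:0  d6:0  d7:0.
Shift PKG4→4, PKG5→7, PKG6→5, PKG7→5.
Schedule PKG1@1, PKG2@1, PKG3@1, PKG4@4, PKG5@7, PKG6@5, PKG7@5: d1:10  d2:10  d3:10  d4:10  d5:9  d6:9  d7:7 — peak 10.
Total engineer-days = 65 over 7 days ⇒ peak ≥ ⌈65/7⌉ = 10, so 10 is optimal.

10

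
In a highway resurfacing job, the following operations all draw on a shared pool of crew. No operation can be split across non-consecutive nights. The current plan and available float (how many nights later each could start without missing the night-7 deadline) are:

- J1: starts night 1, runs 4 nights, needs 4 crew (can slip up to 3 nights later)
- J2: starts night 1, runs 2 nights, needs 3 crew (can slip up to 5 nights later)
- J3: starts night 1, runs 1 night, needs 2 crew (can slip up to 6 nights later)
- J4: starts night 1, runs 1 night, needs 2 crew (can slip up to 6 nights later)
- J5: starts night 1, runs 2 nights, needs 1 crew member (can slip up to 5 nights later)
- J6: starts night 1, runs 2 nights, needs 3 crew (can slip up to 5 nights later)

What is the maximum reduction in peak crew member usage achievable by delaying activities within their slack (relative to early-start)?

Early-start peak: n1:15  n2:11  n3:4  n4:4  n5:0  n6:0  n7:0 ⇒ 15.
Leveled (J1@1, J2@5, J3@1, J4@2, J5@3, J6@5): n1:6  n2:6  n3:5  n4:5  n5:6  n6:6  n7:0 ⇒ 6.
Reduction 15 − 6 = 9.

9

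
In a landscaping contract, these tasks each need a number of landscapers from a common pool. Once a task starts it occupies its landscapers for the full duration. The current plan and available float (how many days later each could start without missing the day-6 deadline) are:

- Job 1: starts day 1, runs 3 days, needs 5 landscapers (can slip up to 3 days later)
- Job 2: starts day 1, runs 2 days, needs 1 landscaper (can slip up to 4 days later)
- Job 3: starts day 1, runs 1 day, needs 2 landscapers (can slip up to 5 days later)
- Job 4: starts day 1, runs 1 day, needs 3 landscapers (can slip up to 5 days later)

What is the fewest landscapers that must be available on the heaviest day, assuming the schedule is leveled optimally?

Early-start (Job 1@1, Job 2@1, Job 3@1, Job 4@1) gives peak 11: d1:11  d2:6  d3:5  d4:0  d5:0  d6:0.
Shift Job 2→4, Job 3→4, Job 4→5.
Schedule Job 1@1, Job 2@4, Job 3@4, Job 4@5: d1:5  d2:5  d3:5  d4:3  d5:4  d6:0 — peak 5.

5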